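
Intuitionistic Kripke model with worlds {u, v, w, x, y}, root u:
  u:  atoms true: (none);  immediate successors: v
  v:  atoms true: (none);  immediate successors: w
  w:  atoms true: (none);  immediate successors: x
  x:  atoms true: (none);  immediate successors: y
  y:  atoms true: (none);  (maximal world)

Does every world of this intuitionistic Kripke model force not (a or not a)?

Not every world: u does not force not (a or not a).
u does not force not (a or not a) since u is accessible from u and u forces a or not a.
u forces a or not a via the disjunct not a.

No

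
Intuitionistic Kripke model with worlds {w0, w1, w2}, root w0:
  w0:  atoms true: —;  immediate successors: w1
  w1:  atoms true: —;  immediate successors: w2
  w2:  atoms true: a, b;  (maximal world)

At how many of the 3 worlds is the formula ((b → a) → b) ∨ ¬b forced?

w0: does not force it — w0 ⊮ ((b → a) → b) ∨ ¬b: neither disjunct is forced at w0.
w1: does not force it — w1 ⊮ ((b → a) → b) ∨ ¬b: neither disjunct is forced at w1.
w2: forces it.
Worlds forcing the formula: {w2}.

1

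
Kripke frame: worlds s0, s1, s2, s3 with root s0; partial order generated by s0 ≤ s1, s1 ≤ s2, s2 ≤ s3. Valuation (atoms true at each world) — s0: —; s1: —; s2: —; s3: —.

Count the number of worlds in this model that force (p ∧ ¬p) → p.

s0: forces it.
s1: forces it.
s2: forces it.
s3: forces it.
Worlds forcing the formula: {s0, s1, s2, s3}.

4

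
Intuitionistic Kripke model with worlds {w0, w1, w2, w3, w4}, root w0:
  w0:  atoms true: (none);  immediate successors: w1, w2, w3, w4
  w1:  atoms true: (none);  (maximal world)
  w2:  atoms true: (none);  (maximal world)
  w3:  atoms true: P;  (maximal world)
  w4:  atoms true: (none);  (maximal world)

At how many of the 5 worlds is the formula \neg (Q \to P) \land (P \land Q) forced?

0

w0: does not force it — w0 \nVdash \neg (Q \to P) \land (P \land Q) since w0 fails \neg (Q \to P).
w1: does not force it.
w2: does not force it.
w3: does not force it.
w4: does not force it.
Worlds forcing the formula: { }.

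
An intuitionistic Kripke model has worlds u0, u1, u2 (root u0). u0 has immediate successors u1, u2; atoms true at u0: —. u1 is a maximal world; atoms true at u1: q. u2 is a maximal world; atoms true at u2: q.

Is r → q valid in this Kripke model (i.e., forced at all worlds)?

Yes

u0 ⊩ r → q vacuously: no world accessible from u0 forces the antecedent r.
Since the root u0 forces r → q and forcing is persistent (monotone upward), every world forces it.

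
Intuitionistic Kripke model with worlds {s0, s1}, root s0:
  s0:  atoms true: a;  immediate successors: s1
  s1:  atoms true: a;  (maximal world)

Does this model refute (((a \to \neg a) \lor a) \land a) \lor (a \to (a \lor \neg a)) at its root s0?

s0 \Vdash (((a \to \neg a) \lor a) \land a) \lor (a \to (a \lor \neg a)) via the disjunct ((a \to \neg a) \lor a) \land a.
So the root s0 forces (((a \to \neg a) \lor a) \land a) \lor (a \to (a \lor \neg a)); the model is not a countermodel.

No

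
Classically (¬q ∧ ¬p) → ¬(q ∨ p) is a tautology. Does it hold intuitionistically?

Yes

This is a constructively valid De Morgan direction (conjunction of negations to negated disjunction), which is intuitionistically derivable.
If both ¬q and ¬p hold at a world, no accessible world forces q or forces p, so none forces q ∨ p.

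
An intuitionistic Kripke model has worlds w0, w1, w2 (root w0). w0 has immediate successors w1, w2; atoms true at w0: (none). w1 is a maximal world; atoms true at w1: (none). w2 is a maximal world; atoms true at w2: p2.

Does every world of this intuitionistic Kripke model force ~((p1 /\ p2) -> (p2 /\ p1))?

No

Not every world: w0 ||-/- ~((p1 /\ p2) -> (p2 /\ p1)).
w0 ||-/- ~((p1 /\ p2) -> (p2 /\ p1)) since w0 is accessible from w0 and w0 ||- (p1 /\ p2) -> (p2 /\ p1).
w0 ||- (p1 /\ p2) -> (p2 /\ p1) vacuously: no world accessible from w0 forces the antecedent p1 /\ p2.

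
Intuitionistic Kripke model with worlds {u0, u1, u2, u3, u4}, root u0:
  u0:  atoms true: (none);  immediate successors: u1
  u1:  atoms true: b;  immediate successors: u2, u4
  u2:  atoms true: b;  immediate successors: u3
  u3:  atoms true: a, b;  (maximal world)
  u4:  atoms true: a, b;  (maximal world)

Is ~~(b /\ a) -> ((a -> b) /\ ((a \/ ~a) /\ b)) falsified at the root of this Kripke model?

Yes

u0 ||-/- ~~(b /\ a) -> ((a -> b) /\ ((a \/ ~a) /\ b)): already at u0 itself, u0 ||- ~~(b /\ a) but u0 ||-/- (a -> b) /\ ((a \/ ~a) /\ b).
u0 ||-/- (a -> b) /\ ((a \/ ~a) /\ b) since u0 fails (a \/ ~a) /\ b.
So the root u0 does not force ~~(b /\ a) -> ((a -> b) /\ ((a \/ ~a) /\ b)); the model is a countermodel.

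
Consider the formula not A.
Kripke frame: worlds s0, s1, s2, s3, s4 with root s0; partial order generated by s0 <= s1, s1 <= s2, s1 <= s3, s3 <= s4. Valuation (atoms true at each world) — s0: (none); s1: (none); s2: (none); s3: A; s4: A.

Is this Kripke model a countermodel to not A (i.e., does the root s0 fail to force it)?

Yes

s0 does not force not A since s3 is accessible from s0 and s3 forces A.
So the root s0 does not force not A; the model is a countermodel.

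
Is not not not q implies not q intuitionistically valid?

Yes

This is triple-negation reduction, which is intuitionistically derivable.
Assume not not not q and suppose q. Then not not q (double-negation introduction), contradicting not not not q. So not q.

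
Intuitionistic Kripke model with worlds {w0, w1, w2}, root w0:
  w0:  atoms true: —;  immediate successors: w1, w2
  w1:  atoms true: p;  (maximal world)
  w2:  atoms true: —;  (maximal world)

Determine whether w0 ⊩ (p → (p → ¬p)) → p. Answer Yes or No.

No

w0 ⊮ (p → (p → ¬p)) → p: at the accessible world w2, w2 ⊩ p → (p → ¬p) but w2 ⊮ p.
w2 lacks atom p, so w2 ⊮ p.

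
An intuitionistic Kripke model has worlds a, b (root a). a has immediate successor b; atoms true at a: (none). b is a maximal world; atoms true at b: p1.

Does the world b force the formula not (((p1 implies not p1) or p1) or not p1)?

No

b does not force not (((p1 implies not p1) or p1) or not p1) since b is accessible from b and b forces ((p1 implies not p1) or p1) or not p1.
b forces ((p1 implies not p1) or p1) or not p1 via the disjunct (p1 implies not p1) or p1.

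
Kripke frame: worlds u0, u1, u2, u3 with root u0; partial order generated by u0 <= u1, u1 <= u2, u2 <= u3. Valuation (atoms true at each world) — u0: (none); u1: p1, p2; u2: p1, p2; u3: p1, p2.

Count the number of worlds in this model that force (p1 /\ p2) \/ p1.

u0: does not force it — u0 ||-/- (p1 /\ p2) \/ p1: neither disjunct is forced at u0.
u1: forces it.
u2: forces it.
u3: forces it.
Worlds forcing the formula: {u1, u2, u3}.

3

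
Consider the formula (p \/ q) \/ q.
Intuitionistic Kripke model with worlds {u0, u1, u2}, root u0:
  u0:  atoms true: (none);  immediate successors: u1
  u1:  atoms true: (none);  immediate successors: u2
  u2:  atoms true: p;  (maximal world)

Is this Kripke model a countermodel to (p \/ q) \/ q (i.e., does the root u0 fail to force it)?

Yes

u0 ||-/- (p \/ q) \/ q: neither disjunct is forced at u0.
u0 ||-/- p \/ q: neither disjunct is forced at u0.
u0 lacks atom p, so u0 ||-/- p.
So the root u0 does not force (p \/ q) \/ q; the model is a countermodel.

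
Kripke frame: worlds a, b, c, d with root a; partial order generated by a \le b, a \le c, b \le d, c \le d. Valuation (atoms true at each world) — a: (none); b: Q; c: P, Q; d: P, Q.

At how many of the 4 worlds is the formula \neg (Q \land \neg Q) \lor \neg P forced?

a: forces it.
b: forces it.
c: forces it.
d: forces it.
Worlds forcing the formula: {a, b, c, d}.

4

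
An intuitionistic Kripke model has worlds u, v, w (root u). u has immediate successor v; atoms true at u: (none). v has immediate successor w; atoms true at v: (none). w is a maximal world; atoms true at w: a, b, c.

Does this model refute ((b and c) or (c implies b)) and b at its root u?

u does not force ((b and c) or (c implies b)) and b since u fails b.
So the root u does not force ((b and c) or (c implies b)) and b; the model is a countermodel.

Yes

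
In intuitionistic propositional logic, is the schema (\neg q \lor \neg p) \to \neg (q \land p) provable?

Yes

This is a constructively valid De Morgan direction (disjunction of negations to negated conjunction), which is intuitionistically derivable.
If \neg q holds at a world then no accessible world forces q, hence none forces q \land p; likewise for \neg p.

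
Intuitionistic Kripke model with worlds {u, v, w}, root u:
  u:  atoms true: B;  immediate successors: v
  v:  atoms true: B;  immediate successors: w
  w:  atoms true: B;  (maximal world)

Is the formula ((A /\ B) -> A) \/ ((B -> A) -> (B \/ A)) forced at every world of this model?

u ||- ((A /\ B) -> A) \/ ((B -> A) -> (B \/ A)) via the disjunct (A /\ B) -> A.
Since the root u forces ((A /\ B) -> A) \/ ((B -> A) -> (B \/ A)) and forcing is persistent (monotone upward), every world forces it.

Yes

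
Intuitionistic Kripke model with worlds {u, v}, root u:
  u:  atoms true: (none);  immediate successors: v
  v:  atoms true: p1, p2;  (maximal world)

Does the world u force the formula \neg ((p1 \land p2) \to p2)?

u \nVdash \neg ((p1 \land p2) \to p2) since u is accessible from u and u \Vdash (p1 \land p2) \to p2.
u \Vdash (p1 \land p2) \to p2: every world accessible from u that forces p1 \land p2 (namely v) also forces p2.

No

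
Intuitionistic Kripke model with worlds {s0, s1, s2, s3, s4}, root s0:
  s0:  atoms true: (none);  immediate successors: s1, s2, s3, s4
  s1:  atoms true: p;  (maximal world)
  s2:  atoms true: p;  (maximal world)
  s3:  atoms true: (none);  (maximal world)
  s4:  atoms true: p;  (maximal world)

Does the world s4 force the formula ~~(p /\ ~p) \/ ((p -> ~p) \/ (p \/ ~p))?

Yes

s4 ||- ~~(p /\ ~p) \/ ((p -> ~p) \/ (p \/ ~p)) via the disjunct (p -> ~p) \/ (p \/ ~p).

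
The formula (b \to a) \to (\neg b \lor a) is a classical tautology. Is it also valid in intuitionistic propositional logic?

This is the material-implication-as-disjunction principle, which is not intuitionistically valid.
A Kripke countermodel: worlds u0, u1; order generated by u0 \le u1; atoms true at each world — u0:{}; u1:{a,b}.
u0 \nVdash (b \to a) \to (\neg b \lor a): already at u0 itself, u0 \Vdash b \to a but u0 \nVdash \neg b \lor a.
u0 \nVdash \neg b \lor a: neither disjunct is forced at u0.
u0 \nVdash \neg b since u1 is accessible from u0 and u1 \Vdash b.
So the root u0 does not force the formula.

No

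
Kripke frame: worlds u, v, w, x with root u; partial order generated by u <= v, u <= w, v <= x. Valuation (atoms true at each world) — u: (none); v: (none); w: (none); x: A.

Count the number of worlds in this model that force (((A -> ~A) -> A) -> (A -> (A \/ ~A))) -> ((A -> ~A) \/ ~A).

u: does not force it — u ||-/- (((A -> ~A) -> A) -> (A -> (A \/ ~A))) -> ((A -> ~A) \/ ~A): already at u itself, u ||- ((A -> ~A) -> A) -> (A -> (A \/ ~A)) but u ||-/- (A -> ~A) \/ ~A.
v: does not force it — v ||-/- (((A -> ~A) -> A) -> (A -> (A \/ ~A))) -> ((A -> ~A) \/ ~A): already at v itself, v ||- ((A -> ~A) -> A) -> (A -> (A \/ ~A)) but v ||-/- (A -> ~A) \/ ~A.
w: forces it.
x: does not force it.
Worlds forcing the formula: {w}.

1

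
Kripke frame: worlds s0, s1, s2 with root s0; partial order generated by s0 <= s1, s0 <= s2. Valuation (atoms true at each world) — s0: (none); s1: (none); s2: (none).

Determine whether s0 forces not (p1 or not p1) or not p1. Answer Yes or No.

s0 forces not (p1 or not p1) or not p1 via the disjunct not p1.

Yes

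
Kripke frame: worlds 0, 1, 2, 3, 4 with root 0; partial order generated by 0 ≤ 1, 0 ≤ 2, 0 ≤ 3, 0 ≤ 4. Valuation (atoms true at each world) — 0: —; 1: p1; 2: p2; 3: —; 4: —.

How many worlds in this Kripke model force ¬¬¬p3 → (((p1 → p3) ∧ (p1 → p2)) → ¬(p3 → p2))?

1

0: does not force it — 0 ⊮ ¬¬¬p3 → (((p1 → p3) ∧ (p1 → p2)) → ¬(p3 → p2)): already at 0 itself, 0 ⊩ ¬¬¬p3 but 0 ⊮ ((p1 → p3) ∧ (p1 → p2)) → ¬(p3 → p2).
1: forces it.
2: does not force it — 2 ⊮ ¬¬¬p3 → (((p1 → p3) ∧ (p1 → p2)) → ¬(p3 → p2)): already at 2 itself, 2 ⊩ ¬¬¬p3 but 2 ⊮ ((p1 → p3) ∧ (p1 → p2)) → ¬(p3 → p2).
3: does not force it.
4: does not force it.
Worlds forcing the formula: {1}.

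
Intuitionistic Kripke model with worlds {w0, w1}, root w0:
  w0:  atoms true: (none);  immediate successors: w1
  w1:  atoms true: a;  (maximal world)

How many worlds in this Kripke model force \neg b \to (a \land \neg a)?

w0: does not force it — w0 \nVdash \neg b \to (a \land \neg a): already at w0 itself, w0 \Vdash \neg b but w0 \nVdash a \land \neg a.
w1: does not force it — w1 \nVdash \neg b \to (a \land \neg a): already at w1 itself, w1 \Vdash \neg b but w1 \nVdash a \land \neg a.
Worlds forcing the formula: { }.

0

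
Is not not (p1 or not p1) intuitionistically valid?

Yes

This is the double negation of excluded middle, which is intuitionistically derivable.
Assuming not (p1 or not p1): from p1 we'd get p1 or not p1, so not p1; but then p1 or not p1 again — contradiction. Hence not not (p1 or not p1).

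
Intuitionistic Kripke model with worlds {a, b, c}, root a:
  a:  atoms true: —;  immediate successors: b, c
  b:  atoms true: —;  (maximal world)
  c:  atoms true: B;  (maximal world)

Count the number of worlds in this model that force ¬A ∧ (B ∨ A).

a: does not force it — a ⊮ ¬A ∧ (B ∨ A) since a fails B ∨ A.
b: does not force it — b ⊮ ¬A ∧ (B ∨ A) since b fails B ∨ A.
c: forces it.
Worlds forcing the formula: {c}.

1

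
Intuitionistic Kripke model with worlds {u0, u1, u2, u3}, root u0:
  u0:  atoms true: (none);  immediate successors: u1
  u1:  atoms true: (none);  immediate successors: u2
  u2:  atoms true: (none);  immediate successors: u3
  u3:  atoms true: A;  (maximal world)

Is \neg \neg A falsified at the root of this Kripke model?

No

u0 \Vdash \neg \neg A: no world accessible from u0 forces \neg A.
So the root u0 forces \neg \neg A; the model is not a countermodel.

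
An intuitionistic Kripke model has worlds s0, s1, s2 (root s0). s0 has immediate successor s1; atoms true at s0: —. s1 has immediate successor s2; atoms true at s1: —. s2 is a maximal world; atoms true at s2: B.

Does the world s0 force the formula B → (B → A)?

s0 ⊮ B → (B → A): at the accessible world s2, s2 ⊩ B but s2 ⊮ B → A.
s2 ⊮ B → A: already at s2 itself, s2 ⊩ B but s2 ⊮ A.
s2 lacks atom A, so s2 ⊮ A.

No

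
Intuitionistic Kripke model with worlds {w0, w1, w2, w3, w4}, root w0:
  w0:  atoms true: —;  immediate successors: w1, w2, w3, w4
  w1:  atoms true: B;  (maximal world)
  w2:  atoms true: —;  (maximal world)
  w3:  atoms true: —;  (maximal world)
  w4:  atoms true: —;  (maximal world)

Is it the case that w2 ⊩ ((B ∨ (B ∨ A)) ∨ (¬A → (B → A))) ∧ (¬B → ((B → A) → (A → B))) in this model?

Yes

w2 ⊩ ((B ∨ (B ∨ A)) ∨ (¬A → (B → A))) ∧ (¬B → ((B → A) → (A → B))) since w2 forces both conjuncts.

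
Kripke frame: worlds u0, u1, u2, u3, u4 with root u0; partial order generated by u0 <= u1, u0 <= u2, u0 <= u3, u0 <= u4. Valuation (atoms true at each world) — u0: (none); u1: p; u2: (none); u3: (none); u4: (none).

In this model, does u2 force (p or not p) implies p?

No

u2 does not force (p or not p) implies p: already at u2 itself, u2 forces p or not p but u2 does not force p.
u2 lacks atom p, so u2 does not force p.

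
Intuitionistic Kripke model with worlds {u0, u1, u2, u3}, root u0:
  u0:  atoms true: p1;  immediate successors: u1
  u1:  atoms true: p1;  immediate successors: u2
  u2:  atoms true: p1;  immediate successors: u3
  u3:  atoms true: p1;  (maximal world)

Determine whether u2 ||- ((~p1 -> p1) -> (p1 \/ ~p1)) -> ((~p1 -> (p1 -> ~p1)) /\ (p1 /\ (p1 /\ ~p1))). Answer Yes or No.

No

u2 ||-/- ((~p1 -> p1) -> (p1 \/ ~p1)) -> ((~p1 -> (p1 -> ~p1)) /\ (p1 /\ (p1 /\ ~p1))): already at u2 itself, u2 ||- (~p1 -> p1) -> (p1 \/ ~p1) but u2 ||-/- (~p1 -> (p1 -> ~p1)) /\ (p1 /\ (p1 /\ ~p1)).
u2 ||-/- (~p1 -> (p1 -> ~p1)) /\ (p1 /\ (p1 /\ ~p1)) since u2 fails p1 /\ (p1 /\ ~p1).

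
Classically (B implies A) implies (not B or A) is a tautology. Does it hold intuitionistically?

No

This is the material-implication-as-disjunction principle, which is not intuitionistically valid.
A Kripke countermodel: worlds a, b; order generated by a <= b; atoms true at each world — a:{}; b:{A,B}.
a does not force (B implies A) implies (not B or A): already at a itself, a forces B implies A but a does not force not B or A.
a does not force not B or A: neither disjunct is forced at a.
a does not force not B since b is accessible from a and b forces B.
So the root a does not force the formula.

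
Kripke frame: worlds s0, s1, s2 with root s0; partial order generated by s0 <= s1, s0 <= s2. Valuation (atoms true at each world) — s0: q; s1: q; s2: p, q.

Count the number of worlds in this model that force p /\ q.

s0: does not force it — s0 ||-/- p /\ q since s0 fails p.
s1: does not force it — s1 ||-/- p /\ q since s1 fails p.
s2: forces it.
Worlds forcing the formula: {s2}.

1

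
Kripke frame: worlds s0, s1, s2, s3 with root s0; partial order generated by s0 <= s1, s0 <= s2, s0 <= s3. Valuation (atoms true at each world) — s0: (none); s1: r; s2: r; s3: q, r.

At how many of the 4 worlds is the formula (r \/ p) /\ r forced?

s0: does not force it — s0 ||-/- (r \/ p) /\ r since s0 fails r \/ p.
s1: forces it.
s2: forces it.
s3: forces it.
Worlds forcing the formula: {s1, s2, s3}.

3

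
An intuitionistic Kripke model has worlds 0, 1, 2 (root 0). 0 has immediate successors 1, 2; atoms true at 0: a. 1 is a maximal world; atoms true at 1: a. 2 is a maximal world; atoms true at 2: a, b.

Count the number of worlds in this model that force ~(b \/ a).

0

0: does not force it — 0 ||-/- ~(b \/ a) since 0 is accessible from 0 and 0 ||- b \/ a.
1: does not force it.
2: does not force it.
Worlds forcing the formula: { }.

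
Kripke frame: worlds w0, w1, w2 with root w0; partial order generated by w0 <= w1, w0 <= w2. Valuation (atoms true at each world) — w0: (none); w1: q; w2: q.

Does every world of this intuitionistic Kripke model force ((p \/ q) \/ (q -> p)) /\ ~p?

No

Not every world: w0 ||-/- ((p \/ q) \/ (q -> p)) /\ ~p.
w0 ||-/- ((p \/ q) \/ (q -> p)) /\ ~p since w0 fails (p \/ q) \/ (q -> p).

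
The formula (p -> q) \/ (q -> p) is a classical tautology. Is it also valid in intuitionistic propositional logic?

This is the Gödel–Dummett linearity axiom, which is not intuitionistically valid.
A Kripke countermodel: worlds a, b, c; order generated by a <= b, a <= c; atoms true at each world — a:{}; b:{p}; c:{q}.
a ||-/- (p -> q) \/ (q -> p): neither disjunct is forced at a.
a ||-/- p -> q: at the accessible world b, b ||- p but b ||-/- q.
b lacks atom q, so b ||-/- q.
So the root a does not force the formula.

No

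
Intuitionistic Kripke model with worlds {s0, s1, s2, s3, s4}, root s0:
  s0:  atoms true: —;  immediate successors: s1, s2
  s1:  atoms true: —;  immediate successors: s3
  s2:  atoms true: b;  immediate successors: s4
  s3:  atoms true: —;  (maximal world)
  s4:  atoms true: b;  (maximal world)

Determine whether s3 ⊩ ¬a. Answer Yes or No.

s3 ⊩ ¬a: no world accessible from s3 forces a.

Yes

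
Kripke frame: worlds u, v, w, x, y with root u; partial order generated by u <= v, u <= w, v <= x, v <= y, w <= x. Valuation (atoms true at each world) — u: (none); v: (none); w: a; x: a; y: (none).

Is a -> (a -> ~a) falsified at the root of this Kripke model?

u ||-/- a -> (a -> ~a): at the accessible world w, w ||- a but w ||-/- a -> ~a.
w ||-/- a -> ~a: already at w itself, w ||- a but w ||-/- ~a.
w ||-/- ~a since w is accessible from w and w ||- a.
So the root u does not force a -> (a -> ~a); the model is a countermodel.

Yes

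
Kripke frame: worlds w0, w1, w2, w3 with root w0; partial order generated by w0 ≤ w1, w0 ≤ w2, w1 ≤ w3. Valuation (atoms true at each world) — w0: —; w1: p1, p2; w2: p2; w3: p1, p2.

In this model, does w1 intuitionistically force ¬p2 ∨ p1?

Yes

w1 ⊩ ¬p2 ∨ p1 via the disjunct p1.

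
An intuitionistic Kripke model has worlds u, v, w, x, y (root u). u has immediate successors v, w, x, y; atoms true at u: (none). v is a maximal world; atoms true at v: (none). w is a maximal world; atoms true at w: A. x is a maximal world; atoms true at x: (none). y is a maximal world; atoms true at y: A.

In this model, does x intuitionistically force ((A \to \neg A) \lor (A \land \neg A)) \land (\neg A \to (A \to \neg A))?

x \Vdash ((A \to \neg A) \lor (A \land \neg A)) \land (\neg A \to (A \to \neg A)) since x forces both conjuncts.

Yes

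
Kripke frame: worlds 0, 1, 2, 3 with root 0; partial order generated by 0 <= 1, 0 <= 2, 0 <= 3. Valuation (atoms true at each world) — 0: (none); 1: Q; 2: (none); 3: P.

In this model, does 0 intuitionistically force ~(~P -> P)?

0 ||-/- ~(~P -> P) since 3 is accessible from 0 and 3 ||- ~P -> P.
3 ||- ~P -> P vacuously: no world accessible from 3 forces the antecedent ~P.

No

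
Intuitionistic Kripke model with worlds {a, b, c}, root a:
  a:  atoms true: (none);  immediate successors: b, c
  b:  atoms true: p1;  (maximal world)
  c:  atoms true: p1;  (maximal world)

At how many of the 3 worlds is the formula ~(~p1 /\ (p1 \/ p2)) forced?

3

a: forces it.
b: forces it.
c: forces it.
Worlds forcing the formula: {a, b, c}.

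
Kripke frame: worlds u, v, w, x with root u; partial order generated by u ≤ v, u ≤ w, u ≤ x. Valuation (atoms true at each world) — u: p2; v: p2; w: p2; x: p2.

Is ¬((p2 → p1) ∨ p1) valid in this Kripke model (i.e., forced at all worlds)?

Yes

u ⊩ ¬((p2 → p1) ∨ p1): no world accessible from u forces (p2 → p1) ∨ p1.
Since the root u forces ¬((p2 → p1) ∨ p1) and forcing is persistent (monotone upward), every world forces it.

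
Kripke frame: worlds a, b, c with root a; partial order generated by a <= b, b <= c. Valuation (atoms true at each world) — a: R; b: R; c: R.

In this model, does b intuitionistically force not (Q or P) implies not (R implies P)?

Yes

b forces not (Q or P) implies not (R implies P): every world accessible from b that forces not (Q or P) (namely b, c) also forces not (R implies P).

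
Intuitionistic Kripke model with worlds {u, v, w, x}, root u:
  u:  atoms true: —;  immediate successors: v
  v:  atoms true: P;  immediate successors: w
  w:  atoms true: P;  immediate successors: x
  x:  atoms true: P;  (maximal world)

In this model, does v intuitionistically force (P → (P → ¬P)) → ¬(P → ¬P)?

v ⊩ (P → (P → ¬P)) → ¬(P → ¬P) vacuously: no world accessible from v forces the antecedent P → (P → ¬P).

Yes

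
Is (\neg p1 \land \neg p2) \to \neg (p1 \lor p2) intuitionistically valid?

This is a constructively valid De Morgan direction (conjunction of negations to negated disjunction), which is intuitionistically derivable.
If both \neg p1 and \neg p2 hold at a world, no accessible world forces p1 or forces p2, so none forces p1 \lor p2.

Yes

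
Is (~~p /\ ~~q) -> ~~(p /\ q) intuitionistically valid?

This is the distribution of double negation over conjunction, which is intuitionistically derivable.
Assume ~~p, ~~q, and ~(p /\ q). From p we'd get ~q (since p /\ q is refuted), contradicting ~~q; so ~p, contradicting ~~p.

Yes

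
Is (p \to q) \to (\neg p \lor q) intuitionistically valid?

This is the material-implication-as-disjunction principle, which is not intuitionistically valid.
A Kripke countermodel: worlds a, b; order generated by a \le b; atoms true at each world — a:{}; b:{p,q}.
a \nVdash (p \to q) \to (\neg p \lor q): already at a itself, a \Vdash p \to q but a \nVdash \neg p \lor q.
a \nVdash \neg p \lor q: neither disjunct is forced at a.
a \nVdash \neg p since b is accessible from a and b \Vdash p.
So the root a does not force the formula.

No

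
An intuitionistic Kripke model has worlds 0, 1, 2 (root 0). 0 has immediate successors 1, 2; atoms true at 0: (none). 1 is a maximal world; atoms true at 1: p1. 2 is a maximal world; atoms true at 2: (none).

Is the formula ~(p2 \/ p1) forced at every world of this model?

Not every world: 0 ||-/- ~(p2 \/ p1).
0 ||-/- ~(p2 \/ p1) since 1 is accessible from 0 and 1 ||- p2 \/ p1.
1 ||- p2 \/ p1 via the disjunct p1.

No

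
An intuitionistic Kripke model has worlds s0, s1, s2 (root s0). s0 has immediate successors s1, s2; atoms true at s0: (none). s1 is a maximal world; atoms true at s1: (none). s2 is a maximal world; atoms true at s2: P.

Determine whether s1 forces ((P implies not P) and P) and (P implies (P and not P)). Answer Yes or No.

No

s1 does not force ((P implies not P) and P) and (P implies (P and not P)) since s1 fails (P implies not P) and P.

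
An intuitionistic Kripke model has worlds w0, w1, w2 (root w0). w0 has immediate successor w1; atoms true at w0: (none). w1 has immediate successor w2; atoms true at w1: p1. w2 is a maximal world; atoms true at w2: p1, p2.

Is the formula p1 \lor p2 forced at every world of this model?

No

Not every world: w0 \nVdash p1 \lor p2.
w0 \nVdash p1 \lor p2: neither disjunct is forced at w0.
w0 lacks atom p1, so w0 \nVdash p1.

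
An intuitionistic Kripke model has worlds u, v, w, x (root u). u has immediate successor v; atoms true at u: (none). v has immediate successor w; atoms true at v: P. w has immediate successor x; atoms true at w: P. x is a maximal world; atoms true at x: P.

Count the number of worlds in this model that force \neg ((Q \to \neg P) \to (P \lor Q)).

u: does not force it — u \nVdash \neg ((Q \to \neg P) \to (P \lor Q)) since v is accessible from u and v \Vdash (Q \to \neg P) \to (P \lor Q).
v: does not force it — v \nVdash \neg ((Q \to \neg P) \to (P \lor Q)) since v is accessible from v and v \Vdash (Q \to \neg P) \to (P \lor Q).
w: does not force it.
x: does not force it.
Worlds forcing the formula: { }.

0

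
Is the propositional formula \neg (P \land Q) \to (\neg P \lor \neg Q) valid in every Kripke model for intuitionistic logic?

This is the constructively invalid direction of De Morgan's law for conjunction, which is not intuitionistically valid.
A Kripke countermodel: worlds 0, 1, 2; order generated by 0 \le 1, 0 \le 2; atoms true at each world — 0:{}; 1:{P}; 2:{Q}.
0 \nVdash \neg (P \land Q) \to (\neg P \lor \neg Q): already at 0 itself, 0 \Vdash \neg (P \land Q) but 0 \nVdash \neg P \lor \neg Q.
0 \nVdash \neg P \lor \neg Q: neither disjunct is forced at 0.
0 \nVdash \neg P since 1 is accessible from 0 and 1 \Vdash P.
So the root 0 does not force the formula.

No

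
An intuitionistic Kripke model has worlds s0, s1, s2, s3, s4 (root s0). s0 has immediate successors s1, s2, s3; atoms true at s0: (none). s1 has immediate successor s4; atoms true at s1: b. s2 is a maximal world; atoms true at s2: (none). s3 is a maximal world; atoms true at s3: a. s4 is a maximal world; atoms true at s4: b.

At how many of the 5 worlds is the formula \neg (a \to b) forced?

s0: does not force it — s0 \nVdash \neg (a \to b) since s1 is accessible from s0 and s1 \Vdash a \to b.
s1: does not force it.
s2: does not force it.
s3: forces it.
s4: does not force it.
Worlds forcing the formula: {s3}.

1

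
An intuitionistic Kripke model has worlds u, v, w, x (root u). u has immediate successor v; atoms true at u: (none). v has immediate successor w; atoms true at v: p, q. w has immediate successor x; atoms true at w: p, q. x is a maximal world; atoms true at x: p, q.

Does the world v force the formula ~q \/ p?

v ||- ~q \/ p via the disjunct p.

Yes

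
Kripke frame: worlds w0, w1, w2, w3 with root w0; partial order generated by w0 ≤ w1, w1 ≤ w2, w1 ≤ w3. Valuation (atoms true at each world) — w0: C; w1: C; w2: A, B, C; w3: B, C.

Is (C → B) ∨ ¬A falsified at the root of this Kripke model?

Yes

w0 ⊮ (C → B) ∨ ¬A: neither disjunct is forced at w0.
w0 ⊮ C → B: already at w0 itself, w0 ⊩ C but w0 ⊮ B.
w0 lacks atom B, so w0 ⊮ B.
So the root w0 does not force (C → B) ∨ ¬A; the model is a countermodel.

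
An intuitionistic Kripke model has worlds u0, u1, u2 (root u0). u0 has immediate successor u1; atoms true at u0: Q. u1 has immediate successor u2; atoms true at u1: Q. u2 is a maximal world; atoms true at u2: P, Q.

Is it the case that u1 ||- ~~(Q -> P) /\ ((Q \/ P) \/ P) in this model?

u1 ||- ~~(Q -> P) /\ ((Q \/ P) \/ P) since u1 forces both conjuncts.

Yes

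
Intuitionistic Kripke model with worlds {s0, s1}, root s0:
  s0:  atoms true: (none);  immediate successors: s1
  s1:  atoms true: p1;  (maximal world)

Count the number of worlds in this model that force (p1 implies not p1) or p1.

1

s0: does not force it — s0 does not force (p1 implies not p1) or p1: neither disjunct is forced at s0.
s1: forces it.
Worlds forcing the formula: {s1}.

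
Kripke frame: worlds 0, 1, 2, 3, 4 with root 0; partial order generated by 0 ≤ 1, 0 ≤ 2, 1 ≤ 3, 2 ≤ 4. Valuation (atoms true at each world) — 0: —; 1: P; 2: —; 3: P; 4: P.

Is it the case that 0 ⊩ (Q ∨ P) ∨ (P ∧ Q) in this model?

0 ⊮ (Q ∨ P) ∨ (P ∧ Q): neither disjunct is forced at 0.
0 ⊮ Q ∨ P: neither disjunct is forced at 0.
0 lacks atom Q, so 0 ⊮ Q.

No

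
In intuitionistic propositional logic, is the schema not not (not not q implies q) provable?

Yes

This is the double negation of double-negation elimination, which is intuitionistically derivable.
By Glivenko's theorem the double negation of any classical propositional tautology is intuitionistically provable; not not q implies q is classically a tautology.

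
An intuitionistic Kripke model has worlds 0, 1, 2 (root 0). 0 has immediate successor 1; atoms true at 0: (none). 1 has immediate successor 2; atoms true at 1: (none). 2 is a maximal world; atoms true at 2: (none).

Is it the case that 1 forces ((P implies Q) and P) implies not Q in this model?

Yes

1 forces ((P implies Q) and P) implies not Q vacuously: no world accessible from 1 forces the antecedent (P implies Q) and P.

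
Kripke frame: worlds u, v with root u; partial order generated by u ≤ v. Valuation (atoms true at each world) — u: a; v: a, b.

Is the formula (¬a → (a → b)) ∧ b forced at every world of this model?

No

Not every world: u ⊮ (¬a → (a → b)) ∧ b.
u ⊮ (¬a → (a → b)) ∧ b since u fails b.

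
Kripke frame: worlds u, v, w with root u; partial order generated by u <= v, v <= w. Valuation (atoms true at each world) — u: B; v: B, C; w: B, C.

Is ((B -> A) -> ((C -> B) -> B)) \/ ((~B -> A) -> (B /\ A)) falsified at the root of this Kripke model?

No

u ||- ((B -> A) -> ((C -> B) -> B)) \/ ((~B -> A) -> (B /\ A)) via the disjunct (B -> A) -> ((C -> B) -> B).
So the root u forces ((B -> A) -> ((C -> B) -> B)) \/ ((~B -> A) -> (B /\ A)); the model is not a countermodel.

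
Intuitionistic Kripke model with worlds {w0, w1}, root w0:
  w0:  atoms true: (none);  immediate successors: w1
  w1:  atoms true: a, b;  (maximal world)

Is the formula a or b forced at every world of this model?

No

Not every world: w0 does not force a or b.
w0 does not force a or b: neither disjunct is forced at w0.
w0 lacks atom a, so w0 does not force a.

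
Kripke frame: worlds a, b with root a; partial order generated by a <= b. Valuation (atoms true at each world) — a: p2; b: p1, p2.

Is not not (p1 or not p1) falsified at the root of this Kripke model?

No

a forces not not (p1 or not p1): no world accessible from a forces not (p1 or not p1).
So the root a forces not not (p1 or not p1); the model is not a countermodel.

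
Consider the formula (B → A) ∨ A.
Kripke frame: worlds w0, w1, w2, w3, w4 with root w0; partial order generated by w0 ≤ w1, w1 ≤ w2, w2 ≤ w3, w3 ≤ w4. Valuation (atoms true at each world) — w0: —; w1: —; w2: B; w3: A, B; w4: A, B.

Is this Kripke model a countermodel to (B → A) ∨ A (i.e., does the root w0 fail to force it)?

Yes

w0 ⊮ (B → A) ∨ A: neither disjunct is forced at w0.
w0 ⊮ B → A: at the accessible world w2, w2 ⊩ B but w2 ⊮ A.
w2 lacks atom A, so w2 ⊮ A.
So the root w0 does not force (B → A) ∨ A; the model is a countermodel.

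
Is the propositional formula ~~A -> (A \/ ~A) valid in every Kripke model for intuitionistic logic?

No

This is a variant of double-negation elimination (deriving excluded middle from double negation), which is not intuitionistically valid.
A Kripke countermodel: worlds 0, 1; order generated by 0 <= 1; atoms true at each world — 0:{}; 1:{A}.
0 ||-/- ~~A -> (A \/ ~A): already at 0 itself, 0 ||- ~~A but 0 ||-/- A \/ ~A.
0 ||-/- A \/ ~A: neither disjunct is forced at 0.
0 lacks atom A, so 0 ||-/- A.
So the root 0 does not force the formula.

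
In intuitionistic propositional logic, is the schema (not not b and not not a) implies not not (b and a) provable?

Yes

This is the distribution of double negation over conjunction, which is intuitionistically derivable.
Assume not not b, not not a, and not (b and a). From b we'd get not a (since b and a is refuted), contradicting not not a; so not b, contradicting not not b.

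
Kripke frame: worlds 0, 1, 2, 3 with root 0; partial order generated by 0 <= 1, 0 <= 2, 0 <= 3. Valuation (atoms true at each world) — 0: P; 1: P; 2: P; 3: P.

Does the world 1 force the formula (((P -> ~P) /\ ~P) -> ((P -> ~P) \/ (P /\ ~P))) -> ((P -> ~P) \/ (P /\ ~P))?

1 ||-/- (((P -> ~P) /\ ~P) -> ((P -> ~P) \/ (P /\ ~P))) -> ((P -> ~P) \/ (P /\ ~P)): already at 1 itself, 1 ||- ((P -> ~P) /\ ~P) -> ((P -> ~P) \/ (P /\ ~P)) but 1 ||-/- (P -> ~P) \/ (P /\ ~P).
1 ||-/- (P -> ~P) \/ (P /\ ~P): neither disjunct is forced at 1.
1 ||-/- P -> ~P: already at 1 itself, 1 ||- P but 1 ||-/- ~P.
1 ||-/- ~P since 1 is accessible from 1 and 1 ||- P.

No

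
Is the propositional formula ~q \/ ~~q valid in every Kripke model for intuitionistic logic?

This is the weak law of excluded middle, which is not intuitionistically valid.
A Kripke countermodel: worlds w0, w1, w2; order generated by w0 <= w1, w0 <= w2; atoms true at each world — w0:{}; w1:{q}; w2:{}.
w0 ||-/- ~q \/ ~~q: neither disjunct is forced at w0.
w0 ||-/- ~q since w1 is accessible from w0 and w1 ||- q.
So the root w0 does not force the formula.

No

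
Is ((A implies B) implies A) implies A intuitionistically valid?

No

This is Peirce's law, which is not intuitionistically valid.
A Kripke countermodel: worlds w0, w1; order generated by w0 <= w1; atoms true at each world — w0:{}; w1:{A}.
w0 does not force ((A implies B) implies A) implies A: already at w0 itself, w0 forces (A implies B) implies A but w0 does not force A.
w0 lacks atom A, so w0 does not force A.
So the root w0 does not force the formula.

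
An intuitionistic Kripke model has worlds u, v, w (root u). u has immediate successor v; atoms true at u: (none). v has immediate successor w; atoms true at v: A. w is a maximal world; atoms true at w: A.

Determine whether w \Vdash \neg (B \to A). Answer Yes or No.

No

w \nVdash \neg (B \to A) since w is accessible from w and w \Vdash B \to A.
w \Vdash B \to A vacuously: no world accessible from w forces the antecedent B.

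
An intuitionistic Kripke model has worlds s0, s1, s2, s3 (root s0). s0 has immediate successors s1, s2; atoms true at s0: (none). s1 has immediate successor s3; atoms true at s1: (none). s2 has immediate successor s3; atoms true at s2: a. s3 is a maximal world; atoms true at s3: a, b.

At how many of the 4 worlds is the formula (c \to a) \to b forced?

s0: does not force it — s0 \nVdash (c \to a) \to b: already at s0 itself, s0 \Vdash c \to a but s0 \nVdash b.
s1: does not force it.
s2: does not force it.
s3: forces it.
Worlds forcing the formula: {s3}.

1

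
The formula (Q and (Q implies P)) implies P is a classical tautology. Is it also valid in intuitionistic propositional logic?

Yes

This is modus ponens in implicational form, which is intuitionistically derivable.
If a world forces Q and Q implies P, then applying the implication at that world (which is accessible from itself) gives P.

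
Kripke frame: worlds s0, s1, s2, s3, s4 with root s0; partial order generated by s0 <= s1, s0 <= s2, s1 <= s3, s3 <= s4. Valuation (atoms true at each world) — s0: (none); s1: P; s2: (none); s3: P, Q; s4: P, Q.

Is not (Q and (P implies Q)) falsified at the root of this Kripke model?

s0 does not force not (Q and (P implies Q)) since s3 is accessible from s0 and s3 forces Q and (P implies Q).
s3 forces Q and (P implies Q) since s3 forces both conjuncts.
So the root s0 does not force not (Q and (P implies Q)); the model is a countermodel.

Yes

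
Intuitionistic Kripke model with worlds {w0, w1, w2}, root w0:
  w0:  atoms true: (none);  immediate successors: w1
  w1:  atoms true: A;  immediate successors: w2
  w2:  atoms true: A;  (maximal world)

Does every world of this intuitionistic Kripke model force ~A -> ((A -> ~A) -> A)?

Yes

w0 ||- ~A -> ((A -> ~A) -> A) vacuously: no world accessible from w0 forces the antecedent ~A.
Since the root w0 forces ~A -> ((A -> ~A) -> A) and forcing is persistent (monotone upward), every world forces it.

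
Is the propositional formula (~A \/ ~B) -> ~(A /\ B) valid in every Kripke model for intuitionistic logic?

This is a constructively valid De Morgan direction (disjunction of negations to negated conjunction), which is intuitionistically derivable.
If ~A holds at a world then no accessible world forces A, hence none forces A /\ B; likewise for ~B.

Yes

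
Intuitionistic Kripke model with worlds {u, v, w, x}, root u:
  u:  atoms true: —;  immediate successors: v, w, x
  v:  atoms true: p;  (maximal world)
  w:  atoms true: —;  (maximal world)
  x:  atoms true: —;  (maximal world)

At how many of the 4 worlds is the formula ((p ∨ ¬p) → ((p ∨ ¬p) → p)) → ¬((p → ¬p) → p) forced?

u: does not force it — u ⊮ ((p ∨ ¬p) → ((p ∨ ¬p) → p)) → ¬((p → ¬p) → p): at the accessible world v, v ⊩ (p ∨ ¬p) → ((p ∨ ¬p) → p) but v ⊮ ¬((p → ¬p) → p).
v: does not force it — v ⊮ ((p ∨ ¬p) → ((p ∨ ¬p) → p)) → ¬((p → ¬p) → p): already at v itself, v ⊩ (p ∨ ¬p) → ((p ∨ ¬p) → p) but v ⊮ ¬((p → ¬p) → p).
w: forces it.
x: forces it.
Worlds forcing the formula: {w, x}.

2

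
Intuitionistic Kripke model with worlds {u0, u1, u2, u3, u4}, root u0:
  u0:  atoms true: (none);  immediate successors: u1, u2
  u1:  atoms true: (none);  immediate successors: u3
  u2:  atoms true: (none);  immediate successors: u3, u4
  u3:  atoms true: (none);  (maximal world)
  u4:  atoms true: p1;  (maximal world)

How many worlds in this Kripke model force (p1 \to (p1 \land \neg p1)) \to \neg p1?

u0: forces it.
u1: forces it.
u2: forces it.
u3: forces it.
u4: forces it.
Worlds forcing the formula: {u0, u1, u2, u3, u4}.

5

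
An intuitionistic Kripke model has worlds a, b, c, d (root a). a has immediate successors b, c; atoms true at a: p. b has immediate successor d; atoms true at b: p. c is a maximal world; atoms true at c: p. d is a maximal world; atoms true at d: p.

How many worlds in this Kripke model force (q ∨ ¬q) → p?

a: forces it.
b: forces it.
c: forces it.
d: forces it.
Worlds forcing the formula: {a, b, c, d}.

4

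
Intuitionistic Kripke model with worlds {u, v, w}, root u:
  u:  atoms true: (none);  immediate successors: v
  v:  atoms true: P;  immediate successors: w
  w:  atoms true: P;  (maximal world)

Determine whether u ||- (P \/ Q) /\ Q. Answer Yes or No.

No

u ||-/- (P \/ Q) /\ Q since u fails P \/ Q.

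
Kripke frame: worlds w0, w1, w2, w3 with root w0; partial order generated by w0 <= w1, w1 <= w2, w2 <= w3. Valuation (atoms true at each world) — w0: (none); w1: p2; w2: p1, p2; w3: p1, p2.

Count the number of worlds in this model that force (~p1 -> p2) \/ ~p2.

w0: forces it.
w1: forces it.
w2: forces it.
w3: forces it.
Worlds forcing the formula: {w0, w1, w2, w3}.

4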